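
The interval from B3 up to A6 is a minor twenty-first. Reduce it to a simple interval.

m7

Take out 2 octaves (14 from the number): 21 − 14 = 7.
That makes a minor twenty-first a compound minor seventh — 2 octaves plus a minor seventh.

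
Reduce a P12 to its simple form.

Each octave removed subtracts seven from the number: 12 − 7 = 5.
So a perfect twelfth is an octave plus a perfect fifth. The quality is unchanged.

perfect fifth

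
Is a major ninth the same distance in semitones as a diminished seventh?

A major ninth is 14 semitones but a diminished seventh is 9 semitones — different sizes.

No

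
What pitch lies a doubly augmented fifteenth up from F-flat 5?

F-sharp 7

The letter stays F (same as the start), shifted two octaves up.
A doubly augmented fifteenth spans 26 semitones, so from Fb5 the target pitch is F#7.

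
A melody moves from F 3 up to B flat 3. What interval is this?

F to B spans four letter names (F-G-A-B), so the interval is some kind of fourth.
The perfect fourth spans 5 semitones, and F3 to Bb3 is exactly 5 semitones — so this is a perfect fourth.

perfect 4th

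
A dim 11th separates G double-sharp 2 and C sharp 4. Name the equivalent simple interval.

Subtracting seven from the interval number removes an octave: 11 − 7 = 4.
Quality carries through unchanged, so the simple form is a diminished fourth.

diminished 4th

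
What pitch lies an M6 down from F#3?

Six letter names down from F: A.
Moving 9 semitones down from F#3 (the size of a major sixth) reaches A2.

A2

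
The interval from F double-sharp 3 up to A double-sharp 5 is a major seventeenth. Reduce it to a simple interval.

Each octave removed subtracts seven from the number: 17 − 14 = 3.
So a major seventeenth is 2 octaves plus a major third. The quality is unchanged.

major 3rd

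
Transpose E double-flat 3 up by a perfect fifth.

B double-flat 3

Five letter names up from E: B.
A perfect fifth is 7 semitones; 7 semitones up from Ebb3 gives Bbb3.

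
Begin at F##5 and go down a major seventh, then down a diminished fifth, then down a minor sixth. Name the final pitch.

E##3

A major seventh down from F##5 is G#4.
Down a diminished fifth from G#4: C##4 (6 semitones down).
C##4 down a minor sixth → E##3 (8 semitones).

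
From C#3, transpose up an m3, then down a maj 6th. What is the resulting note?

G2

Up a minor third from C#3: E3 (3 semitones up).
E3 down a major sixth → G2 (9 semitones).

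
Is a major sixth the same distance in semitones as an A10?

No

9 semitones (major sixth) vs 17 semitones (augmented tenth): not equal.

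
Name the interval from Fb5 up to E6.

F to E spans seven letter names (F-G-A-B-C-D-E): a seventh.
Fb5 to E6 spans 12 semitones — one semitone wider than the major seventh (11) — giving an augmented seventh.

augmented 7th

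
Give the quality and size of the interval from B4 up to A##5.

B to A spans seven letter names (B-C-D-E-F-G-A): a seventh.
B4 to A##5 spans 12 semitones — one semitone wider than the major seventh (11) — giving an augmented seventh.

augmented seventh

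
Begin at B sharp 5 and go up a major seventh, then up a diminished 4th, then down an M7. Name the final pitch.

Up a major seventh from B#5: A##6 (11 semitones up).
A##6 up a diminished fourth → D#7 (4 semitones).
A major seventh down from D#7 is E6.

E 6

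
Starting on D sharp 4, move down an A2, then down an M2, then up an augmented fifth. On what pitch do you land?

F sharp 4

Down an augmented second from D#4: C4 (3 semitones down).
Down a major second from C4: Bb3 (2 semitones down).
An augmented fifth up from Bb3 is F#4.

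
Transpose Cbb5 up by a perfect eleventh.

Counting four letter names plus an octave up from C lands on F.
Moving 17 semitones up from Cbb5 (the size of a perfect eleventh) reaches Fbb6.

Fbb6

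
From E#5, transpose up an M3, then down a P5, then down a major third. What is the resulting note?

A#4

Up a major third from E#5: G##5 (4 semitones up).
Down a perfect fifth from G##5: C##5 (7 semitones down).
A major third down from C##5 is A#4.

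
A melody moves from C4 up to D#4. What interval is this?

augmented second

C to D spans two letter names (C-D) — that makes it a second of some quality.
The major second is 2 semitones; here we have 3, one semitone wider: augmented.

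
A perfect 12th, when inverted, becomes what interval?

First reduce the compound perfect twelfth to its simple form, a perfect fifth.
Interval numbers invert to sum to nine: 5 + 4 = 9, so a fifth inverts to a fourth.
And perfect stays perfect under inversion, so we get a perfect fourth.

perfect 4th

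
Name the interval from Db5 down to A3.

diminished 11th

Descending from Db5 to A3 is the same interval as ascending A3 to Db5.
A to D spans four letter names (A-B-C-D), plus an octave — that makes it an eleventh of some quality.
The perfect eleventh is 17 semitones; here we have 16, one semitone narrower: diminished.
(Equivalently, a compound diminished fourth: a diminished fourth plus an octave.)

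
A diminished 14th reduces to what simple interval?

d7

Each octave removed subtracts seven from the number: 14 − 7 = 7.
That makes a diminished fourteenth a compound diminished seventh — an octave plus a diminished seventh.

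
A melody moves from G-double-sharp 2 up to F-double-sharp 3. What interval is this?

minor seventh

G to F spans seven letter names (G-A-B-C-D-E-F): a seventh.
At 10 semitones, G##2→F##3 falls one short of a major seventh: minor.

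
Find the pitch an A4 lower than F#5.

Counting four letter names down from F lands on C.
An augmented fourth spans 6 semitones, so from F#5 the target pitch is C5.

C5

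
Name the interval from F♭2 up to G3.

augmented ninth

F to G spans two letter names (F-G), plus an octave, so the interval is some kind of ninth.
A major ninth would be 14 semitones; Fb2 to G3 is 15, one semitone wider, so the interval is augmented.
(Equivalently, a compound augmented second: an augmented second plus an octave.)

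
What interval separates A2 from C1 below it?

major thirteenth

Descending from A2 to C1 is the same interval as ascending C1 to A2.
C to A spans six letter names (C-D-E-F-G-A), plus an octave — that makes it a thirteenth of some quality.
C1 to A2 is 21 semitones, matching the major thirteenth exactly, so the quality is major.
(Equivalently, a compound major sixth: a major sixth plus an octave.)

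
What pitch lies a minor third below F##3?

D##3

Three letter names down from F: D.
A minor third spans 3 semitones, so from F##3 the target pitch is D##3.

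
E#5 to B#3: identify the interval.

Descending from E#5 to B#3 is the same interval as ascending B#3 to E#5.
B to E spans four letter names (B-C-D-E), plus an octave, so the interval is some kind of eleventh.
The perfect eleventh spans 17 semitones, and B#3 to E#5 is exactly 17 semitones — so this is a perfect eleventh.
(Equivalently, a compound perfect fourth: a perfect fourth plus an octave.)

perfect 11th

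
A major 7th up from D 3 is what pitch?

C-sharp 4

The seventh takes the letter from D up to C.
A major seventh is 11 semitones; 11 semitones up from D3 gives C#4.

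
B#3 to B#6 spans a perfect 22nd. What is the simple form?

Subtracting seven from the interval number removes an octave: 22 − 14 = 8.
So a perfect twenty-second is 2 octaves plus a perfect octave. The quality is unchanged.

perfect 8th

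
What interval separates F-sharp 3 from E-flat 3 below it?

augmented second

Descending from F#3 to Eb3 is the same interval as ascending Eb3 to F#3.
E to F spans two letter names (E-F), so the interval is some kind of second.
A major second would be 2 semitones; Eb3 to F#3 is 3, one semitone wider, so the interval is augmented.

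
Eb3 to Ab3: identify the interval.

perfect fourth

E to A spans four letter names (E-F-G-A) — that makes it a fourth of some quality.
Counting semitones, Eb3→Ab3 is 5, which is the perfect fourth.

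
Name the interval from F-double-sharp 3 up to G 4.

F to G spans two letter names (F-G), plus an octave: a ninth.
A major ninth would be 14 semitones; F##3 to G4 is 12, two semitones narrower, so the interval is diminished.

diminished ninth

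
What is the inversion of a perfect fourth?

perfect 5th

Interval numbers invert to sum to nine: 4 + 5 = 9, so a fourth inverts to a fifth.
And perfect stays perfect under inversion, so we get a perfect fifth.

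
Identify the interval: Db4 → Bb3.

Descending from Db4 to Bb3 is the same interval as ascending Bb3 to Db4.
B to D spans three letter names (B-C-D) — that makes it a third of some quality.
Bb3 to Db4 is 3 semitones, a half step short of the major third (4), so this is minor.

minor third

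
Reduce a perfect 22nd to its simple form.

Each octave removed subtracts seven from the number: 22 − 14 = 8.
Quality carries through unchanged, so the simple form is a perfect octave.

perfect 8th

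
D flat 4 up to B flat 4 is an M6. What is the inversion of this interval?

minor 3rd

Interval numbers invert to sum to nine: 6 + 3 = 9, so a sixth inverts to a third.
Quality inverts too: major becomes minor. That makes the inversion a minor third.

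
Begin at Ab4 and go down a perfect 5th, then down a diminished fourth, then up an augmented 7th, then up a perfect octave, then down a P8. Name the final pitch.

Down a perfect fifth from Ab4: Db4 (7 semitones down).
Down a diminished fourth from Db4: A3 (4 semitones down).
A3 up an augmented seventh → G##4 (12 semitones).
G##4 up a perfect octave → G##5 (12 semitones).
A perfect octave down from G##5 is G##4.

G##4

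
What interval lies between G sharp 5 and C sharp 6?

G to C spans four letter names (G-A-B-C): a fourth.
Counting semitones, G#5→C#6 is 5, which is the perfect fourth.

perfect 4th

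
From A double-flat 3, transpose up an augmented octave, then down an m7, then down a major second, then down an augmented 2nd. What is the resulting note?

G double-flat 3

Up an augmented octave from Abb3: Ab4 (13 semitones up).
Down a minor seventh from Ab4: Bb3 (10 semitones down).
A major second down from Bb3 is Ab3.
Ab3 down an augmented second → Gbb3 (3 semitones).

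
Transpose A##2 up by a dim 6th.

Six letter names up from A: F.
Moving 7 semitones up from A##2 (the size of a diminished sixth) reaches F#3.

F#3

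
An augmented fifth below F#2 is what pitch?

Bb1

Counting five letter names down from F lands on B.
Moving 8 semitones down from F#2 (the size of an augmented fifth) reaches Bb1.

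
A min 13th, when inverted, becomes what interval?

M3

First reduce the compound minor thirteenth to its simple form, a minor sixth.
Interval numbers invert to sum to nine: 6 + 3 = 9, so a sixth inverts to a third.
The quality also flips — minor becomes major — giving a major third.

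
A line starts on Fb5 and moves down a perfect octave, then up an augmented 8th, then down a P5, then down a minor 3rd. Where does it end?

G4

Down a perfect octave from Fb5: Fb4 (12 semitones down).
Up an augmented octave from Fb4: F5 (13 semitones up).
Down a perfect fifth from F5: Bb4 (7 semitones down).
A minor third down from Bb4 is G4.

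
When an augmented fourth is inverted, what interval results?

diminished 5th

Interval numbers invert to sum to nine: 4 + 5 = 9, so a fourth inverts to a fifth.
The quality also flips — augmented becomes diminished — giving a diminished fifth.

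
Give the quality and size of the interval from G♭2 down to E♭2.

minor third

Descending from Gb2 to Eb2 is the same interval as ascending Eb2 to Gb2.
E to G spans three letter names (E-F-G) — that makes it a third of some quality.
Eb2 to Gb2 is 3 semitones, a half step short of the major third (4), so this is minor.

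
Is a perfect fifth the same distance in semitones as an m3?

A perfect fifth is 7 semitones but a minor third is 3 semitones — different sizes.

No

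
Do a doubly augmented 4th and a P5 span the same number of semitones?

Yes

A doubly augmented fourth spans 7 semitones, and a perfect fifth also spans 7 semitones — they're enharmonic.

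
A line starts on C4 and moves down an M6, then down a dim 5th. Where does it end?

A major sixth down from C4 is Eb3.
Down a diminished fifth from Eb3: A2 (6 semitones down).

A2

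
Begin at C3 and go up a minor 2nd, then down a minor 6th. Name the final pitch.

F2

A minor second up from C3 is Db3.
Down a minor sixth from Db3: F2 (8 semitones down).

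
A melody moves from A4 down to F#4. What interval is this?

Descending from A4 to F#4 is the same interval as ascending F#4 to A4.
F to A spans three letter names (F-G-A): a third.
At 3 semitones, F#4→A4 falls one short of a major third: minor.

minor 3rd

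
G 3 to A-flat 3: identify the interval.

G to A spans two letter names (G-A), so the interval is some kind of second.
At 1 semitone, G3→Ab3 falls one short of a major second: minor.

minor 2nd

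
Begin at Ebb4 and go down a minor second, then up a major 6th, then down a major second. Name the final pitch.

Down a minor second from Ebb4: Db4 (1 semitone down).
A major sixth up from Db4 is Bb4.
A major second down from Bb4 is Ab4.

Ab4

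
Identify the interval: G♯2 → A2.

G to A spans two letter names (G-A): a second.
At 1 semitone, G#2→A2 falls one short of a major second: minor.

m2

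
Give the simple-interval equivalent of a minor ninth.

minor second

Take out an octave (7 from the number): 9 − 7 = 2.
That makes a minor ninth a compound minor second — an octave plus a minor second.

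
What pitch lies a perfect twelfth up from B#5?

F##7

Counting five letter names plus an octave up from B lands on F.
A perfect twelfth is 19 semitones; 19 semitones up from B#5 gives F##7.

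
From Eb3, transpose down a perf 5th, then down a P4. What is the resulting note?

Eb2

Eb3 down a perfect fifth → Ab2 (7 semitones).
Ab2 down a perfect fourth → Eb2 (5 semitones).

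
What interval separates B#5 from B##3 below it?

diminished fifteenth

Descending from B#5 to B##3 is the same interval as ascending B##3 to B#5.
B to B is the same letter name, plus 2 octaves, so the interval is some kind of fifteenth.
A perfect fifteenth would be 24 semitones; B##3 to B#5 is 23, one semitone narrower, so the interval is diminished.
(Equivalently, a compound diminished octave: a diminished octave plus an octave.)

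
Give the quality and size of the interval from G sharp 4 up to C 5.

diminished fourth

G to C spans four letter names (G-A-B-C) — that makes it a fourth of some quality.
The perfect fourth is 5 semitones; here we have 4, one semitone narrower: diminished.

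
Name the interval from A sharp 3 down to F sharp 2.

Descending from A#3 to F#2 is the same interval as ascending F#2 to A#3.
F to A spans three letter names (F-G-A), plus an octave, so the interval is some kind of tenth.
Counting semitones, F#2→A#3 is 16, which is the major tenth.
(Equivalently, a compound major third: a major third plus an octave.)

major tenth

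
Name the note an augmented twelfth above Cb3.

G4

The twelfth's letter: C up five letter names plus an octave → G.
An augmented twelfth is 20 semitones; 20 semitones up from Cb3 gives G4.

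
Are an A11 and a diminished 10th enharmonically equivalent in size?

No

18 semitones (augmented eleventh) vs 14 semitones (diminished tenth): not equal.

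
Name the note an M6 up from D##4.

B##4

Six letter names up from D: B.
A major sixth is 9 semitones; 9 semitones up from D##4 gives B##4.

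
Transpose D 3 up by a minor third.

F 3

Counting three letter names up from D lands on F.
A minor third spans 3 semitones, so from D3 the target pitch is F3.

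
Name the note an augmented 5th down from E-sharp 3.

Five letter names down from E: A.
Moving 8 semitones down from E#3 (the size of an augmented fifth) reaches A2.

A 2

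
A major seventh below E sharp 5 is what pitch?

F sharp 4

Seven letter names down from E: F.
A major seventh is 11 semitones; 11 semitones down from E#5 gives F#4.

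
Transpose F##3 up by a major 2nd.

G##3

Two letter names up from F: G.
Moving 2 semitones up from F##3 (the size of a major second) reaches G##3.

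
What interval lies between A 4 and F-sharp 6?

A to F spans six letter names (A-B-C-D-E-F), plus an octave: a thirteenth.
The major thirteenth spans 21 semitones, and A4 to F#6 is exactly 21 semitones — so this is a major thirteenth.
(Equivalently, a compound major sixth: a major sixth plus an octave.)

major 13th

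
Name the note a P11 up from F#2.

The eleventh's letter: F up four letter names plus an octave → B.
Moving 17 semitones up from F#2 (the size of a perfect eleventh) reaches B3.

B3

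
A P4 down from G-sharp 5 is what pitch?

D-sharp 5

Counting four letter names down from G lands on D.
Moving 5 semitones down from G#5 (the size of a perfect fourth) reaches D#5.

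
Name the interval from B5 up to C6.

m2

B to C spans two letter names (B-C), so the interval is some kind of second.
A major second would be 2 semitones, but B5 to C6 is 1 — one semitone narrower, making it a minor second.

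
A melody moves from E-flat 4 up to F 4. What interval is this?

E to F spans two letter names (E-F): a second.
Counting semitones, Eb4→F4 is 2, which is the major second.

major 2nd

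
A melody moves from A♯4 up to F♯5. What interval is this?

A to F spans six letter names (A-B-C-D-E-F): a sixth.
At 8 semitones, A#4→F#5 falls one short of a major sixth: minor.

minor sixth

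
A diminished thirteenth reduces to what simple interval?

diminished sixth

Each octave removed subtracts seven from the number: 13 − 7 = 6.
That makes a diminished thirteenth a compound diminished sixth — an octave plus a diminished sixth.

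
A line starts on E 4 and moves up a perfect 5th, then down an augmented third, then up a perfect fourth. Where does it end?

Up a perfect fifth from E4: B4 (7 semitones up).
Down an augmented third from B4: Gb4 (5 semitones down).
Up a perfect fourth from Gb4: Cb5 (5 semitones up).

C flat 5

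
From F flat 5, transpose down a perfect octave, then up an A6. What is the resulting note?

D 5

Down a perfect octave from Fb5: Fb4 (12 semitones down).
Up an augmented sixth from Fb4: D5 (10 semitones up).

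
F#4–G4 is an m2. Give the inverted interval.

Inverted interval numbers add to nine, so a second pairs with a seventh (2 + 7 = 9).
And minor becomes major under inversion, so we get a major seventh.

major seventh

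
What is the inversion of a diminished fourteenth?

First reduce the compound diminished fourteenth to its simple form, a diminished seventh.
Interval numbers invert to sum to nine: 7 + 2 = 9, so a seventh inverts to a second.
And diminished becomes augmented under inversion, so we get an augmented second.

augmented 2nd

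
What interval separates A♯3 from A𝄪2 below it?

Descending from A#3 to A##2 is the same interval as ascending A##2 to A#3.
A to A is the same letter name, plus an octave, so the interval is some kind of octave.
The perfect octave is 12 semitones; here we have 11, one semitone narrower: diminished.

diminished 8th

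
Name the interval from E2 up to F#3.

E to F spans two letter names (E-F), plus an octave: a ninth.
The major ninth spans 14 semitones, and E2 to F#3 is exactly 14 semitones — so this is a major ninth.
(Equivalently, a compound major second: a major second plus an octave.)

M9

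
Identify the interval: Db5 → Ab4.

Descending from Db5 to Ab4 is the same interval as ascending Ab4 to Db5.
A to D spans four letter names (A-B-C-D), so the interval is some kind of fourth.
Ab4 to Db5 is 5 semitones, matching the perfect fourth exactly, so the quality is perfect.

perfect fourth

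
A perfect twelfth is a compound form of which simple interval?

Each octave removed subtracts seven from the number: 12 − 7 = 5.
So a perfect twelfth is an octave plus a perfect fifth. The quality is unchanged.

P5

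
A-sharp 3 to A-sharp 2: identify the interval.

Descending from A#3 to A#2 is the same interval as ascending A#2 to A#3.
A to A is the same letter name, plus an octave: an octave.
Counting semitones, A#2→A#3 is 12, which is the perfect octave.

perfect octave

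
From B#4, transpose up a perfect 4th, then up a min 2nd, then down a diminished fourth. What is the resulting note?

C##5

Up a perfect fourth from B#4: E#5 (5 semitones up).
Up a minor second from E#5: F#5 (1 semitone up).
Down a diminished fourth from F#5: C##5 (4 semitones down).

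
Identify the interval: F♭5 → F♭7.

F to F is the same letter name, plus 2 octaves — that makes it a fifteenth of some quality.
Fb5 to Fb7 is 24 semitones, matching the perfect fifteenth exactly, so the quality is perfect.
(Equivalently, a compound perfect octave: a perfect octave plus an octave.)

perfect 15th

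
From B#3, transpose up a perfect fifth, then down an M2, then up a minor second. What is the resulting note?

B#3 up a perfect fifth → F##4 (7 semitones).
A major second down from F##4 is E#4.
A minor second up from E#4 is F#4.

F#4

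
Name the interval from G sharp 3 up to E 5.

minor thirteenth

G to E spans six letter names (G-A-B-C-D-E), plus an octave: a thirteenth.
A major thirteenth would be 21 semitones, but G#3 to E5 is 20 — one semitone narrower, making it a minor thirteenth.
(Equivalently, a compound minor sixth: a minor sixth plus an octave.)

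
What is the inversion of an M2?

Inverted interval numbers add to nine, so a second pairs with a seventh (2 + 7 = 9).
The quality also flips — major becomes minor — giving a minor seventh.

m7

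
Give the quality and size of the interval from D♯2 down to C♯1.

M9

Descending from D#2 to C#1 is the same interval as ascending C#1 to D#2.
C to D spans two letter names (C-D), plus an octave: a ninth.
The major ninth spans 14 semitones, and C#1 to D#2 is exactly 14 semitones — so this is a major ninth.
(Equivalently, a compound major second: a major second plus an octave.)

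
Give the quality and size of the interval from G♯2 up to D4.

G to D spans five letter names (G-A-B-C-D), plus an octave: a twelfth.
The perfect twelfth is 19 semitones; here we have 18, one semitone narrower: diminished.
(Equivalently, a compound diminished fifth: a diminished fifth plus an octave.)

diminished 12th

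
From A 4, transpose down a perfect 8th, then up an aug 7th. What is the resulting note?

Down a perfect octave from A4: A3 (12 semitones down).
An augmented seventh up from A3 is G##4.

G double-sharp 4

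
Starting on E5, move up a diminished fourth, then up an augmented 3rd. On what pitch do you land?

A diminished fourth up from E5 is Ab5.
Up an augmented third from Ab5: C#6 (5 semitones up).

C#6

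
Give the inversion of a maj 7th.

minor second

The rule of nine gives the new number: 9 − 7 = 2, so a seventh becomes a second.
Quality inverts too: major becomes minor. That makes the inversion a minor second.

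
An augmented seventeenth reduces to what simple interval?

A3

Subtracting seven from the interval number removes an octave: 17 − 14 = 3.
So an augmented seventeenth is 2 octaves plus an augmented third. The quality is unchanged.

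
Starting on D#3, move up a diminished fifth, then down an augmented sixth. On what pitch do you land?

D#3 up a diminished fifth → A3 (6 semitones).
A3 down an augmented sixth → Cb3 (10 semitones).

Cb3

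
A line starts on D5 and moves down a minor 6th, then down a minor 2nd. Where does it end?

E#4

Down a minor sixth from D5: F#4 (8 semitones down).
F#4 down a minor second → E#4 (1 semitone).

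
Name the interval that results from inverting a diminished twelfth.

First reduce the compound diminished twelfth to its simple form, a diminished fifth.
Interval numbers invert to sum to nine: 5 + 4 = 9, so a fifth inverts to a fourth.
Quality inverts too: diminished becomes augmented. That makes the inversion an augmented fourth.

augmented 4th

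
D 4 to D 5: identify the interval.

P8

D to D is the same letter name, plus an octave — that makes it an octave of some quality.
Counting semitones, D4→D5 is 12, which is the perfect octave.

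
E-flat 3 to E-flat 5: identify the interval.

perfect fifteenth

E to E is the same letter name, plus 2 octaves, so the interval is some kind of fifteenth.
Counting semitones, Eb3→Eb5 is 24, which is the perfect fifteenth.
(Equivalently, a compound perfect octave: a perfect octave plus an octave.)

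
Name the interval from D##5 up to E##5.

M2

D to E spans two letter names (D-E), so the interval is some kind of second.
D##5 to E##5 is 2 semitones, matching the major second exactly, so the quality is major.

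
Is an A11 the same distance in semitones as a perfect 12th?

No

18 semitones (augmented eleventh) vs 19 semitones (perfect twelfth): not equal.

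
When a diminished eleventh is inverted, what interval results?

augmented fifth

First reduce the compound diminished eleventh to its simple form, a diminished fourth.
Interval numbers invert to sum to nine: 4 + 5 = 9, so a fourth inverts to a fifth.
And diminished becomes augmented under inversion, so we get an augmented fifth.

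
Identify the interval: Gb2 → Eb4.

G to E spans six letter names (G-A-B-C-D-E), plus an octave: a thirteenth.
The major thirteenth spans 21 semitones, and Gb2 to Eb4 is exactly 21 semitones — so this is a major thirteenth.
(Equivalently, a compound major sixth: a major sixth plus an octave.)

M13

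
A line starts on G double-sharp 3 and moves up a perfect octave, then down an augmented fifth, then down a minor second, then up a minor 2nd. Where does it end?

A perfect octave up from G##3 is G##4.
Down an augmented fifth from G##4: C#4 (8 semitones down).
C#4 down a minor second → B#3 (1 semitone).
A minor second up from B#3 is C#4.

C sharp 4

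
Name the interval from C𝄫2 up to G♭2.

A5

C to G spans five letter names (C-D-E-F-G), so the interval is some kind of fifth.
The perfect fifth is 7 semitones; here we have 8, one semitone wider: augmented.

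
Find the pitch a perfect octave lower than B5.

The letter stays B (same as the start), shifted an octave down.
Moving 12 semitones down from B5 (the size of a perfect octave) reaches B4.

B4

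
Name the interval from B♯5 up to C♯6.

B to C spans two letter names (B-C), so the interval is some kind of second.
A major second would be 2 semitones, but B#5 to C#6 is 1 — one semitone narrower, making it a minor second.

m2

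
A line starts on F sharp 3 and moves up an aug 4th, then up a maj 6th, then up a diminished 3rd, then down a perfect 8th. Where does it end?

B 3

F#3 up an augmented fourth → B#3 (6 semitones).
B#3 up a major sixth → G##4 (9 semitones).
Up a diminished third from G##4: B4 (2 semitones up).
Down a perfect octave from B4: B3 (12 semitones down).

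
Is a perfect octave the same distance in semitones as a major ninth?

No

12 semitones (perfect octave) vs 14 semitones (major ninth): not equal.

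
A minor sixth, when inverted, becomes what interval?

major 3rd

The rule of nine gives the new number: 9 − 6 = 3, so a sixth becomes a third.
The quality also flips — minor becomes major — giving a major third.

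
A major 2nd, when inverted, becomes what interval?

Inverted interval numbers add to nine, so a second pairs with a seventh (2 + 7 = 9).
And major becomes minor under inversion, so we get a minor seventh.

minor 7th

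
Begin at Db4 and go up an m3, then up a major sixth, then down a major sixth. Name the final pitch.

Up a minor third from Db4: Fb4 (3 semitones up).
Fb4 up a major sixth → Db5 (9 semitones).
A major sixth down from Db5 is Fb4.

Fb4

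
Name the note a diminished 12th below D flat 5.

G 3

Counting five letter names plus an octave down from D lands on G.
A diminished twelfth spans 18 semitones, so from Db5 the target pitch is G3.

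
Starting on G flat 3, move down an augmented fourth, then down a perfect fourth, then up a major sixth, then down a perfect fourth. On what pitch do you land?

Down an augmented fourth from Gb3: Dbb3 (6 semitones down).
Down a perfect fourth from Dbb3: Abb2 (5 semitones down).
A major sixth up from Abb2 is Fb3.
Down a perfect fourth from Fb3: Cb3 (5 semitones down).

C flat 3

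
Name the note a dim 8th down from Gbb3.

For an octave the letter name doesn't change: still G, an octave down.
A diminished octave spans 11 semitones, so from Gbb3 the target pitch is Gb2.

Gb2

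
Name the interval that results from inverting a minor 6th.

major third

The rule of nine gives the new number: 9 − 6 = 3, so a sixth becomes a third.
The quality also flips — minor becomes major — giving a major third.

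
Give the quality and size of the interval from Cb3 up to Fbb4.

C to F spans four letter names (C-D-E-F), plus an octave: an eleventh.
The perfect eleventh is 17 semitones; here we have 16, one semitone narrower: diminished.
(Equivalently, a compound diminished fourth: a diminished fourth plus an octave.)

diminished eleventh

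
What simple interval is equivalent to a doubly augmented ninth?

Subtracting seven from the interval number removes an octave: 9 − 7 = 2.
That makes a doubly augmented ninth a compound doubly augmented second — an octave plus a doubly augmented second.

doubly augmented 2nd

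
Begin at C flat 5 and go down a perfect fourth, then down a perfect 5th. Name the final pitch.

C flat 4

A perfect fourth down from Cb5 is Gb4.
Gb4 down a perfect fifth → Cb4 (7 semitones).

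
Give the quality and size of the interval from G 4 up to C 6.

G to C spans four letter names (G-A-B-C), plus an octave: an eleventh.
The perfect eleventh spans 17 semitones, and G4 to C6 is exactly 17 semitones — so this is a perfect eleventh.
(Equivalently, a compound perfect fourth: a perfect fourth plus an octave.)

perfect 11th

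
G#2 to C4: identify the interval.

diminished 11th

G to C spans four letter names (G-A-B-C), plus an octave — that makes it an eleventh of some quality.
G#2 to C4 spans 16 semitones — one semitone narrower than the perfect eleventh (17) — giving a diminished eleventh.
(Equivalently, a compound diminished fourth: a diminished fourth plus an octave.)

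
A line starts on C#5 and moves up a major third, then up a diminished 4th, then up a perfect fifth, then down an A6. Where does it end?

Gb5

C#5 up a major third → E#5 (4 semitones).
E#5 up a diminished fourth → A5 (4 semitones).
A perfect fifth up from A5 is E6.
Down an augmented sixth from E6: Gb5 (10 semitones down).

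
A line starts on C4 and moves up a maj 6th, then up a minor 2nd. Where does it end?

Bb4

Up a major sixth from C4: A4 (9 semitones up).
A minor second up from A4 is Bb4.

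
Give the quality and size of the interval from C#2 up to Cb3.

dd8

C to C is the same letter name, plus an octave — that makes it an octave of some quality.
C#2 to Cb3 spans 10 semitones — two semitones narrower than the perfect octave (12) — giving a doubly diminished octave.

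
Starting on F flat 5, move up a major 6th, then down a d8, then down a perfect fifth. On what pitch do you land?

G 4

Fb5 up a major sixth → Db6 (9 semitones).
Db6 down a diminished octave → D5 (11 semitones).
A perfect fifth down from D5 is G4.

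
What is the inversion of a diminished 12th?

First reduce the compound diminished twelfth to its simple form, a diminished fifth.
Inverted interval numbers add to nine, so a fifth pairs with a fourth (5 + 4 = 9).
And diminished becomes augmented under inversion, so we get an augmented fourth.

A4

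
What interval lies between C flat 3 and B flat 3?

major 7th

C to B spans seven letter names (C-D-E-F-G-A-B) — that makes it a seventh of some quality.
Counting semitones, Cb3→Bb3 is 11, which is the major seventh.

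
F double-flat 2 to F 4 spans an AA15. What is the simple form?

doubly augmented octave

Each octave removed subtracts seven from the number: 15 − 7 = 8.
So a doubly augmented fifteenth is an octave plus a doubly augmented octave. The quality is unchanged.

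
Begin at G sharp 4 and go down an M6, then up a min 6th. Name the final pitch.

G 4

A major sixth down from G#4 is B3.
B3 up a minor sixth → G4 (8 semitones).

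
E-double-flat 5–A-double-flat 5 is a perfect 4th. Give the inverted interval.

Interval numbers invert to sum to nine: 4 + 5 = 9, so a fourth inverts to a fifth.
Quality inverts too: perfect stays perfect. That makes the inversion a perfect fifth.

perfect 5th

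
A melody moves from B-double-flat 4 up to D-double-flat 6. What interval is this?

minor 10th

B to D spans three letter names (B-C-D), plus an octave — that makes it a tenth of some quality.
Bbb4 to Dbb6 is 15 semitones, a half step short of the major tenth (16), so this is minor.
(Equivalently, a compound minor third: a minor third plus an octave.)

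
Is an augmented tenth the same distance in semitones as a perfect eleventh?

An augmented tenth = 17 semitones = a perfect eleventh; enharmonically equal.

Yes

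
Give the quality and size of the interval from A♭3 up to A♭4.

A to A is the same letter name, plus an octave — that makes it an octave of some quality.
Ab3 to Ab4 is 12 semitones, matching the perfect octave exactly, so the quality is perfect.

perfect octave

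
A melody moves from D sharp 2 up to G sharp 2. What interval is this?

perfect fourth

D to G spans four letter names (D-E-F-G) — that makes it a fourth of some quality.
D#2 to G#2 is 5 semitones, matching the perfect fourth exactly, so the quality is perfect.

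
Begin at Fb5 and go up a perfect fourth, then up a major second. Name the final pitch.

Fb5 up a perfect fourth → Bbb5 (5 semitones).
A major second up from Bbb5 is Cb6.

Cb6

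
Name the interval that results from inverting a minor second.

major 7th

Interval numbers invert to sum to nine: 2 + 7 = 9, so a second inverts to a seventh.
And minor becomes major under inversion, so we get a major seventh.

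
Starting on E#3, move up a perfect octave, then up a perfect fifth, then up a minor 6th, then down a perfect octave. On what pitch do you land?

A perfect octave up from E#3 is E#4.
Up a perfect fifth from E#4: B#4 (7 semitones up).
Up a minor sixth from B#4: G#5 (8 semitones up).
Down a perfect octave from G#5: G#4 (12 semitones down).

G#4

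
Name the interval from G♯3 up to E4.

G to E spans six letter names (G-A-B-C-D-E) — that makes it a sixth of some quality.
G#3 to E4 is 8 semitones, a half step short of the major sixth (9), so this is minor.

minor sixth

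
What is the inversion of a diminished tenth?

augmented sixth

First reduce the compound diminished tenth to its simple form, a diminished third.
Interval numbers invert to sum to nine: 3 + 6 = 9, so a third inverts to a sixth.
And diminished becomes augmented under inversion, so we get an augmented sixth.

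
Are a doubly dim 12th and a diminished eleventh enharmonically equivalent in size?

No

A doubly diminished twelfth spans 17 semitones; a diminished eleventh spans 16 semitones. They differ by 1.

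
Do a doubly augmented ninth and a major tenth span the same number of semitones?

A doubly augmented ninth = 16 semitones = a major tenth; enharmonically equal.

Yes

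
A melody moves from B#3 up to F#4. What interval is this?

diminished 5th

B to F spans five letter names (B-C-D-E-F), so the interval is some kind of fifth.
B#3 to F#4 spans 6 semitones — one semitone narrower than the perfect fifth (7) — giving a diminished fifth.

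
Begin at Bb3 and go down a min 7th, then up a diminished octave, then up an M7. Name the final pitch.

Bb4

A minor seventh down from Bb3 is C3.
A diminished octave up from C3 is Cb4.
Cb4 up a major seventh → Bb4 (11 semitones).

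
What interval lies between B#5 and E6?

diminished 4th

B to E spans four letter names (B-C-D-E) — that makes it a fourth of some quality.
The perfect fourth is 5 semitones; here we have 4, one semitone narrower: diminished.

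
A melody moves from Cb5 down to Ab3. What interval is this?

minor 10th

Descending from Cb5 to Ab3 is the same interval as ascending Ab3 to Cb5.
A to C spans three letter names (A-B-C), plus an octave, so the interval is some kind of tenth.
Ab3 to Cb5 is 15 semitones, a half step short of the major tenth (16), so this is minor.
(Equivalently, a compound minor third: a minor third plus an octave.)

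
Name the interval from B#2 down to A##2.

Descending from B#2 to A##2 is the same interval as ascending A##2 to B#2.
A to B spans two letter names (A-B) — that makes it a second of some quality.
A major second would be 2 semitones, but A##2 to B#2 is 1 — one semitone narrower, making it a minor second.

minor 2nd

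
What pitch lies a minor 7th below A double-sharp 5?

B double-sharp 4

Counting seven letter names down from A lands on B.
A minor seventh spans 10 semitones, so from A##5 the target pitch is B##4.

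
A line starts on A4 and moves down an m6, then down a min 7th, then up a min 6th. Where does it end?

A4 down a minor sixth → C#4 (8 semitones).
Down a minor seventh from C#4: D#3 (10 semitones down).
A minor sixth up from D#3 is B3.

B3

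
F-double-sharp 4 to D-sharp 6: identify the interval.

F to D spans six letter names (F-G-A-B-C-D), plus an octave, so the interval is some kind of thirteenth.
At 20 semitones, F##4→D#6 falls one short of a major thirteenth: minor.
(Equivalently, a compound minor sixth: a minor sixth plus an octave.)

minor thirteenth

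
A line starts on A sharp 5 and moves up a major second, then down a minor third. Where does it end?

G double-sharp 5

A major second up from A#5 is B#5.
A minor third down from B#5 is G##5.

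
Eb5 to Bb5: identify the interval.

E to B spans five letter names (E-F-G-A-B), so the interval is some kind of fifth.
Eb5 to Bb5 is 7 semitones, matching the perfect fifth exactly, so the quality is perfect.

perfect fifth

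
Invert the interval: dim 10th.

augmented sixth

First reduce the compound diminished tenth to its simple form, a diminished third.
Inverted interval numbers add to nine, so a third pairs with a sixth (3 + 6 = 9).
The quality also flips — diminished becomes augmented — giving an augmented sixth.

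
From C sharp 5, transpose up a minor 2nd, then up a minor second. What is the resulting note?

A minor second up from C#5 is D5.
D5 up a minor second → Eb5 (1 semitone).

E flat 5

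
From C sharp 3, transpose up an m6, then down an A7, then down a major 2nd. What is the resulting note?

C#3 up a minor sixth → A3 (8 semitones).
Down an augmented seventh from A3: Bbb2 (12 semitones down).
Bbb2 down a major second → Abb2 (2 semitones).

A double-flat 2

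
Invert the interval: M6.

The rule of nine gives the new number: 9 − 6 = 3, so a sixth becomes a third.
And major becomes minor under inversion, so we get a minor third.

minor 3rd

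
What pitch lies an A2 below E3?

Db3

Counting two letter names down from E lands on D.
An augmented second is 3 semitones; 3 semitones down from E3 gives Db3.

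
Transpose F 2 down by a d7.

G-sharp 1

Counting seven letter names down from F lands on G.
A diminished seventh is 9 semitones; 9 semitones down from F2 gives G#1.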